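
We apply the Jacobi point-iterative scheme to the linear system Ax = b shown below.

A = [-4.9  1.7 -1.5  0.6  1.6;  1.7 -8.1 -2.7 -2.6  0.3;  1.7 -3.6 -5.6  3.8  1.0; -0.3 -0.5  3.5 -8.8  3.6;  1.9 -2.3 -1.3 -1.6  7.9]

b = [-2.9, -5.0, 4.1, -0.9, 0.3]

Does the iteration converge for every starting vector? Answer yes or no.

Write A = D+L+U with D = diag(-4.9, -8.1, -5.6, -8.8, 7.9).
Jacobi T = -D⁻¹(L+U): T[0,4] = -(1.6)/(-4.9) = +0.3265; T[0,0] = 0.
  T[0,:] = [+0.0000  +0.3469  -0.3061  +0.1224  +0.3265]
  T[1,:] = [+0.2099  +0.0000  -0.3333  -0.3210  +0.0370]
  T[2,:] = [+0.3036  -0.6429  +0.0000  +0.6786  +0.1786]
  T[3,:] = [-0.0341  -0.0568  +0.3977  +0.0000  +0.4091]
  T[4,:] = [-0.2405  +0.2911  +0.1646  +0.2025  +0.0000]
|roots of det(T-λI)|: 0.8350, 0.3854, 0.3854, 0.2127, 0.1396.
ρ = 0.8350; 0.8350 < 1: convergent.

yes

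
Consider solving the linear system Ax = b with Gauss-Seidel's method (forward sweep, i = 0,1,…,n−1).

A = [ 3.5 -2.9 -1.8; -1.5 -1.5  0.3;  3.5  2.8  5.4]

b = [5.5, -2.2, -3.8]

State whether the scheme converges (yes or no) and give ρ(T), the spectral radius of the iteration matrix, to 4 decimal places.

A = D + L + U where D = diag(3.5, -1.5, 5.4).
Gauss-Seidel: T = -(D+L)⁻¹U, row 0 first, T[0,2] = -(-1.8)/(3.5) = +0.5143; later rows by forward substitution.
  T[0,:] = [+0.0000  +0.8286  +0.5143]
  T[1,:] = [+0.0000  -0.8286  -0.3143]
  T[2,:] = [+0.0000  -0.1074  -0.1704]
|roots of det(T-λI)|: 0.8764, 0.1226, 0.0000.
spectral radius ρ = 0.8764; 0.8764 < 1: convergent.

yes, ρ = 0.8764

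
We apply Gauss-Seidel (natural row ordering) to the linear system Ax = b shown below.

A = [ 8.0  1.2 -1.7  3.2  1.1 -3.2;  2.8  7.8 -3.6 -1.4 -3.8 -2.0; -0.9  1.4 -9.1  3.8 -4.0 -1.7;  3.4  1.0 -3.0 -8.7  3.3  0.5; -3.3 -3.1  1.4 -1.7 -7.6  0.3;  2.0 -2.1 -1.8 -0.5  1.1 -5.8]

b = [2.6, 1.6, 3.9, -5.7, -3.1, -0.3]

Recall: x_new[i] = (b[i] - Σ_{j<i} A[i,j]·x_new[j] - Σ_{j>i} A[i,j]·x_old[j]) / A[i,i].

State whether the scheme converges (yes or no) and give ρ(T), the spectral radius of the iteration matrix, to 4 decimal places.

Let D = diag(8, 7.8, -9.1, -8.7, -7.6, -5.8); L, U the strict triangles.
T_GS = -(D+L)⁻¹U: row 0 first, T[0,2] = -(-1.7)/(8) = +0.2125; later rows by forward substitution.
  T[0,:] = [+0.0000 -0.1500 +0.2125 -0.4000 -0.1375 +0.4000]
  T[1,:] = [+0.0000 +0.0538 +0.3853 +0.3231 +0.5365 +0.1128]
  T[2,:] = [+0.0000 +0.0231 +0.0383 +0.5068 -0.3434 -0.2090]
  T[3,:] = [+0.0000 -0.0604 +0.1141 -0.2940 +0.5057 +0.2988]
  T[4,:] = [+0.0000 +0.0609 -0.2679 +0.2010 -0.3355 -0.2856]
  T[5,:] = [+0.0000 -0.0616 -0.1387 -0.3487 -0.2423 +0.0820]
moduli |λ_i(T)| = 0.8610, 0.2322, 0.2106, 0.2106, 0.0168, 0.0000.
ρ(T) = max|λ| = 0.8610; 0.8610 < 1, so it converges for any x₀.

yes, ρ = 0.8610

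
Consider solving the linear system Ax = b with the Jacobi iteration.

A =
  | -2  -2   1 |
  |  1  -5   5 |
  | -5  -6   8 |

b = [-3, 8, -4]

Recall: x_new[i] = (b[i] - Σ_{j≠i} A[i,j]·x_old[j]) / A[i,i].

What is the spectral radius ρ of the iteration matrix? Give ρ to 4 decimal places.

1.1567

Diagonal D = diag(-2, -5, 8); L, U strict lower/upper.
Jacobi T = -D⁻¹(L+U): T[2,0] = -(-5)/(8) = +0.6250; T[2,2] = 0.
  T[0,:] = [+0.0000  -1.0000  +0.5000]
  T[1,:] = [+0.2000  +0.0000  +1.0000]
  T[2,:] = [+0.6250  +0.7500  +0.0000]
eigenvalue magnitudes: 1.1567, 0.6896, 0.6896.
ρ(T) = max|λ| = 1.1567; 1.1567 > 1: divergent.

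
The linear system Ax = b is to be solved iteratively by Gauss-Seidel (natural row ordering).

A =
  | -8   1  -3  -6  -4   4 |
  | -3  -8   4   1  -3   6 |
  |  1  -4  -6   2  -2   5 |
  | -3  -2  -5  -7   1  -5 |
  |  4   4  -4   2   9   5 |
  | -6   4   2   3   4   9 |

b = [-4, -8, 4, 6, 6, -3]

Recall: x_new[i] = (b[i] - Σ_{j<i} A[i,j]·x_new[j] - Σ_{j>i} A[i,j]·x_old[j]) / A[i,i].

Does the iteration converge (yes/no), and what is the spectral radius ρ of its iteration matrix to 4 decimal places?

no, ρ = 1.6501

Diagonal D = diag(-8, -8, -6, -7, 9, 9); L, U strict lower/upper.
GS T = -(D+L)⁻¹U: row 0 first, T[0,5] = -(4)/(-8) = +0.5000; later rows by forward substitution.
  T[0,:] = [+0.0000 +0.1250 -0.3750 -0.7500 -0.5000 +0.5000]
  T[1,:] = [+0.0000 -0.0469 +0.6406 +0.4062 -0.1875 +0.5625]
  T[2,:] = [+0.0000 +0.0521 -0.4896 -0.0625 -0.2917 +0.5417]
  T[3,:] = [+0.0000 -0.0774 +0.3274 +0.2500 +0.6190 -1.4762]
  T[4,:] = [+0.0000 +0.0056 -0.4084 +0.0694 +0.0384 -0.4590]
  T[5,:] = [+0.0000 +0.1159 -0.3535 -0.7809 -0.4086 +0.6590]
eigenvalue magnitudes: 1.6501, 0.6542, 0.5450, 0.0676, 0.0277, 0.0000.
spectral radius ρ = 1.6501; 1.6501 > 1: divergent.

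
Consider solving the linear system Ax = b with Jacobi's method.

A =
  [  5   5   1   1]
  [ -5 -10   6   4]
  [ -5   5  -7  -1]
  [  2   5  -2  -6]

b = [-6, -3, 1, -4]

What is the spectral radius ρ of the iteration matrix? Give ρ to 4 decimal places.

1.2343

Write A = D+L+U with D = diag(5, -10, -7, -6).
T_J = -D⁻¹(L+U): T[1,2] = -(6)/(-10) = +0.6000; T[1,1] = 0.
  T[0,:] = [+0.0000  -1.0000  -0.2000  -0.2000]
  T[1,:] = [-0.5000  +0.0000  +0.6000  +0.4000]
  T[2,:] = [-0.7143  +0.7143  +0.0000  -0.1429]
  T[3,:] = [+0.3333  +0.8333  -0.3333  +0.0000]
|roots of det(T-λI)|: 1.2343, 1.0295, 0.3914, 0.1867.
ρ = 1.2343; 1.2343 > 1, so it fails to converge.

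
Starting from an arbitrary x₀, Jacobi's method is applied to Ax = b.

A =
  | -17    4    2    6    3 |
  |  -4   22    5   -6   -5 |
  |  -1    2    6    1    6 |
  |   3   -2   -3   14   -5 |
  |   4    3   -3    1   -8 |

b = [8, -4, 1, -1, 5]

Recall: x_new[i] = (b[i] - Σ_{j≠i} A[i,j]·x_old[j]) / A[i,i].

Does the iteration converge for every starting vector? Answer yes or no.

yes

Diagonal D = diag(-17, 22, 6, 14, -8); L, U strict lower/upper.
Jacobi: T = -D⁻¹(L+U), T[0,2] = -(2)/(-17) = +0.1176; T[0,0] = 0.
  T[0,:] = [+0.0000 +0.2353 +0.1176 +0.3529 +0.1765]
  T[1,:] = [+0.1818 +0.0000 -0.2273 +0.2727 +0.2273]
  T[2,:] = [+0.1667 -0.3333 +0.0000 -0.1667 -1.0000]
  T[3,:] = [-0.2143 +0.1429 +0.2143 +0.0000 +0.3571]
  T[4,:] = [+0.5000 +0.3750 -0.3750 +0.1250 +0.0000]
|roots of det(T-λI)|: 0.8988, 0.5790, 0.3852, 0.1426, 0.0772.
ρ = 0.8988; 0.8988 < 1, so it converges for any x₀.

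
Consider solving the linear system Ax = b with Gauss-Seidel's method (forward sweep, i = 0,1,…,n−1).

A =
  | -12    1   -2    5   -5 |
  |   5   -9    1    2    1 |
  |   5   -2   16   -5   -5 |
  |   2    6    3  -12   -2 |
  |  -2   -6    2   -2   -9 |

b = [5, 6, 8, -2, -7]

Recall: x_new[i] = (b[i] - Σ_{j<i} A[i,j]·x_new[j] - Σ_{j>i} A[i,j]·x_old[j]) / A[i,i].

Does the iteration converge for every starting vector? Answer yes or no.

Write A = D+L+U with D = diag(-12, -9, 16, -12, -9).
Gauss-Seidel: T = -(D+L)⁻¹U, row 0 first, T[0,3] = -(5)/(-12) = +0.4167; later rows by forward substitution.
  T[0,:] = [+0.0000, +0.0833, -0.1667, +0.4167, -0.4167]
  T[1,:] = [+0.0000, +0.0463, +0.0185, +0.4537, -0.1204]
  T[2,:] = [+0.0000, -0.0203, +0.0544, +0.2390, +0.4277]
  T[3,:] = [+0.0000, +0.0320, -0.0049, +0.3560, -0.1894]
  T[4,:] = [+0.0000, -0.0610, +0.0379, -0.4211, +0.3100]
moduli |λ_i(T)| = 0.6629, 0.1332, 0.0525, 0.0231, 0.0000.
ρ = 0.6629; 0.6629 < 1, so it converges for any x₀.

yes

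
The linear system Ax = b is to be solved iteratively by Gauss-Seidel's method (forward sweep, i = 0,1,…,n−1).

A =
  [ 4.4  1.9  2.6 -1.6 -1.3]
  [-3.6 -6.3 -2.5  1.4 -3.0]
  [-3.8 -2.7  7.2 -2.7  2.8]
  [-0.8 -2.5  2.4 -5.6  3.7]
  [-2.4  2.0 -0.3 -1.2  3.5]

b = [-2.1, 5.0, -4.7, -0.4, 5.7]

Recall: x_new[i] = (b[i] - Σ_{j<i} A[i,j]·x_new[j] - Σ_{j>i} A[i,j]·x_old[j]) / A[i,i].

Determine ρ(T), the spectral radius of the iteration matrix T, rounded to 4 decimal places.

1.3057

Split A = D + L + U, D = diag(4.4, -6.3, 7.2, -5.6, 3.5).
T_GS = -(D+L)⁻¹U: row 0 first, T[0,3] = -(-1.6)/(4.4) = +0.3636; later rows by forward substitution.
  T[0,:] = [+0.0000  -0.4318  -0.5909  +0.3636  +0.2955]
  T[1,:] = [+0.0000  +0.2468  -0.0592  +0.0144  -0.6450]
  T[2,:] = [+0.0000  -0.1354  -0.3341  +0.5723  -0.4748]
  T[3,:] = [+0.0000  -0.1065  -0.0323  +0.1869  +0.7030]
  T[4,:] = [+0.0000  -0.4852  -0.4111  +0.3542  +0.7715]
|λ(T)| sorted: 1.3057, 0.7435, 0.1732, 0.1732, 0.0000.
ρ = 1.3057; 1.3057 > 1, so it fails to converge.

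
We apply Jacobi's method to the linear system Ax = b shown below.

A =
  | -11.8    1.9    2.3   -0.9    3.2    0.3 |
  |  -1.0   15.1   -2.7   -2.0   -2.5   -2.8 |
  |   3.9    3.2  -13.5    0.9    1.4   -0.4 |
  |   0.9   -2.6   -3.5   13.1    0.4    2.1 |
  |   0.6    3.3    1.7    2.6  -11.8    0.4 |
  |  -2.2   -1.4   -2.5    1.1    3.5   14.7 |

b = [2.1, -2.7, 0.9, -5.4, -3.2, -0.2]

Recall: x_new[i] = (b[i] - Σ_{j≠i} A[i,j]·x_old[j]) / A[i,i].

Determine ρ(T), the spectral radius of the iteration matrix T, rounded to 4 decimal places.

0.5931

Write A = D+L+U with D = diag(-11.8, 15.1, -13.5, 13.1, -11.8, 14.7).
Jacobi: T = -D⁻¹(L+U), T[5,4] = -(3.5)/(14.7) = -0.2381; T[5,5] = 0.
  T[0,:] = [+0.0000 +0.1610 +0.1949 -0.0763 +0.2712 +0.0254]
  T[1,:] = [+0.0662 +0.0000 +0.1788 +0.1325 +0.1656 +0.1854]
  T[2,:] = [+0.2889 +0.2370 +0.0000 +0.0667 +0.1037 -0.0296]
  T[3,:] = [-0.0687 +0.1985 +0.2672 +0.0000 -0.0305 -0.1603]
  T[4,:] = [+0.0508 +0.2797 +0.1441 +0.2203 +0.0000 +0.0339]
  T[5,:] = [+0.1497 +0.0952 +0.1701 -0.0748 -0.2381 +0.0000]
|λ(T)| sorted: 0.5931, 0.3433, 0.2675, 0.2221, 0.2221, 0.1702.
spectral radius ρ = 0.5931; 0.5931 < 1, so it converges for any x₀.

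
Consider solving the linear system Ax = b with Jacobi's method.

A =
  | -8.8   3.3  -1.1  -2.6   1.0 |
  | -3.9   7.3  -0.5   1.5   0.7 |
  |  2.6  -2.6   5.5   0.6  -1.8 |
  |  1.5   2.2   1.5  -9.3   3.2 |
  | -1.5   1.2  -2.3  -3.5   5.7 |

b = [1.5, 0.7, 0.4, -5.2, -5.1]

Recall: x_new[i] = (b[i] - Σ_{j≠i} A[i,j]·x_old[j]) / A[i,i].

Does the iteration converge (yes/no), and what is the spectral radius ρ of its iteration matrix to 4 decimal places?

A = D + L + U where D = diag(-8.8, 7.3, 5.5, -9.3, 5.7).
Jacobi: T = -D⁻¹(L+U), T[4,1] = -(1.2)/(5.7) = -0.2105; T[4,4] = 0.
  T[0,:] = [+0.0000  +0.3750  -0.1250  -0.2955  +0.1136]
  T[1,:] = [+0.5342  +0.0000  +0.0685  -0.2055  -0.0959]
  T[2,:] = [-0.4727  +0.4727  +0.0000  -0.1091  +0.3273]
  T[3,:] = [+0.1613  +0.2366  +0.1613  +0.0000  +0.3441]
  T[4,:] = [+0.2632  -0.2105  +0.4035  +0.6140  +0.0000]
moduli |λ_i(T)| = 0.8433, 0.5036, 0.5036, 0.1966, 0.0960.
ρ = 0.8433; 0.8433 < 1 ⇒ converges.

yes, ρ = 0.8433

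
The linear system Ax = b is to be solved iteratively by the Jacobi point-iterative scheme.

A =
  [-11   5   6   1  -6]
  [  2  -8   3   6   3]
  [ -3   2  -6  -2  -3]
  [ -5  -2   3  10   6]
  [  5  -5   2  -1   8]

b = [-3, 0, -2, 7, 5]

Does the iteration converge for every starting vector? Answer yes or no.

no

Split A = D + L + U, D = diag(-11, -8, -6, 10, 8).
Jacobi: T = -D⁻¹(L+U), T[0,1] = -(5)/(-11) = +0.4545; T[0,0] = 0.
  T[0,:] = [+0.0000  +0.4545  +0.5455  +0.0909  -0.5455]
  T[1,:] = [+0.2500  +0.0000  +0.3750  +0.7500  +0.3750]
  T[2,:] = [-0.5000  +0.3333  +0.0000  -0.3333  -0.5000]
  T[3,:] = [+0.5000  +0.2000  -0.3000  +0.0000  -0.6000]
  T[4,:] = [-0.6250  +0.6250  -0.2500  +0.1250  +0.0000]
|λ(T)| sorted: 1.2007, 0.7586, 0.7586, 0.3282, 0.3282.
ρ(T) = max|λ| = 1.2007; 1.2007 > 1, so it fails to converge.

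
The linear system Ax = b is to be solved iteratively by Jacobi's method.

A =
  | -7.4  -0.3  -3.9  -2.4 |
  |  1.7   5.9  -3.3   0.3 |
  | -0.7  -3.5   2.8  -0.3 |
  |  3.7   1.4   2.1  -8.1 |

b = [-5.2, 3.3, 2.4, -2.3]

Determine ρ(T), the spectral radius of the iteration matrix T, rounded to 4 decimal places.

Write A = D+L+U with D = diag(-7.4, 5.9, 2.8, -8.1).
T_J = -D⁻¹(L+U): T[3,2] = -(2.1)/(-8.1) = +0.2593; T[3,3] = 0.
  T[0,:] = [+0.0000, -0.0405, -0.5270, -0.3243]
  T[1,:] = [-0.2881, +0.0000, +0.5593, -0.0508]
  T[2,:] = [+0.2500, +1.2500, +0.0000, +0.1071]
  T[3,:] = [+0.4568, +0.1728, +0.2593, +0.0000]
|eigenvalues of T|: 0.8914, 0.7194, 0.4700, 0.4700.
spectral radius ρ = 0.8914; 0.8914 < 1, so it converges for any x₀.

0.8914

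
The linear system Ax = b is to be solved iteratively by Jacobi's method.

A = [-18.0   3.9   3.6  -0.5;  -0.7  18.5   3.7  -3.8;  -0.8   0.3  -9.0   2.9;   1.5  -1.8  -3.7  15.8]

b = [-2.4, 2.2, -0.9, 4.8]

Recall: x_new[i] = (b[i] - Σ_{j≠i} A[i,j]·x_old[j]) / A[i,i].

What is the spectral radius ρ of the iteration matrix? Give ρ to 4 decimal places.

Split A = D + L + U, D = diag(-18, 18.5, -9, 15.8).
Jacobi T = -D⁻¹(L+U): T[1,0] = -(-0.7)/(18.5) = +0.0378; T[1,1] = 0.
  T[0,:] = [+0.0000, +0.2167, +0.2000, -0.0278]
  T[1,:] = [+0.0378, +0.0000, -0.2000, +0.2054]
  T[2,:] = [-0.0889, +0.0333, +0.0000, +0.3222]
  T[3,:] = [-0.0949, +0.1139, +0.2342, +0.0000]
|λ(T)| sorted: 0.3476, 0.1574, 0.1574, 0.0345.
ρ(T) = max|λ| = 0.3476; 0.3476 < 1 ⇒ converges.

0.3476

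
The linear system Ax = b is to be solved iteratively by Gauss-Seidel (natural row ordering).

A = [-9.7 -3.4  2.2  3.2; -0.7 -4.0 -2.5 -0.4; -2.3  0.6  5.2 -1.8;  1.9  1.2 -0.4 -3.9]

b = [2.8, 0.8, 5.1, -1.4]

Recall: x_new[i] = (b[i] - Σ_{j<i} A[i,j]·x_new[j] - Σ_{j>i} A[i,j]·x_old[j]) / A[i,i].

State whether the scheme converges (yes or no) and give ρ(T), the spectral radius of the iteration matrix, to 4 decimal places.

A = D + L + U where D = diag(-9.7, -4, 5.2, -3.9).
Gauss-Seidel: T = -(D+L)⁻¹U, row 0 first, T[0,1] = -(-3.4)/(-9.7) = -0.3505; later rows by forward substitution.
  T[0,:] = [+0.0000, -0.3505, +0.2268, +0.3299]
  T[1,:] = [+0.0000, +0.0613, -0.6647, -0.1577]
  T[2,:] = [+0.0000, -0.1621, +0.1770, +0.5103]
  T[3,:] = [+0.0000, -0.1353, -0.1122, +0.0599]
moduli |λ_i(T)| = 0.5228, 0.2658, 0.2658, 0.0000.
ρ = 0.5228; 0.5228 < 1 ⇒ converges.

yes, ρ = 0.5228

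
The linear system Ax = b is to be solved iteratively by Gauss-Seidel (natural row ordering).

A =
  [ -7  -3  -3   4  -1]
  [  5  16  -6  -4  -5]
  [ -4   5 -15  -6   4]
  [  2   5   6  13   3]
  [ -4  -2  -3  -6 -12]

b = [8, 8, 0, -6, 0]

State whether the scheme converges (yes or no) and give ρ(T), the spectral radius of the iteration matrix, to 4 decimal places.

yes, ρ = 0.9132

Diagonal D = diag(-7, 16, -15, 13, -12); L, U strict lower/upper.
T_GS = -(D+L)⁻¹U: row 0 first, T[0,1] = -(-3)/(-7) = -0.4286; later rows by forward substitution.
  T[0,:] = [+0.0000, -0.4286, -0.4286, +0.5714, -0.1429]
  T[1,:] = [+0.0000, +0.1339, +0.5089, +0.0714, +0.3571]
  T[2,:] = [+0.0000, +0.1589, +0.2839, -0.5286, +0.4238]
  T[3,:] = [+0.0000, -0.0589, -0.2609, +0.1286, -0.5418]
  T[4,:] = [+0.0000, +0.1103, +0.1175, -0.1345, +0.1530]
|eigenvalues of T|: 0.9132, 0.2960, 0.1353, 0.1353, 0.0000.
ρ(T) = max|λ| = 0.9132; 0.9132 < 1: convergent.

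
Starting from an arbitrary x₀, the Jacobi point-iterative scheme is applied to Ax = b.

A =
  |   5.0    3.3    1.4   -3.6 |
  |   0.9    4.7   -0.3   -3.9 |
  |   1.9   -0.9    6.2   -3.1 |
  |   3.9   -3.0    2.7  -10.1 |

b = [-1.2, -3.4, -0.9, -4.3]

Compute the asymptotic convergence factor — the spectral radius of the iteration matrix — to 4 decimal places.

0.8352

Write A = D+L+U with D = diag(5, 4.7, 6.2, -10.1).
Jacobi: T = -D⁻¹(L+U), T[2,3] = -(-3.1)/(6.2) = +0.5000; T[2,2] = 0.
  T[0,:] = [+0.0000, -0.6600, -0.2800, +0.7200]
  T[1,:] = [-0.1915, +0.0000, +0.0638, +0.8298]
  T[2,:] = [-0.3065, +0.1452, +0.0000, +0.5000]
  T[3,:] = [+0.3861, -0.2970, +0.2673, +0.0000]
|roots of det(T-λI)|: 0.8352, 0.5024, 0.5024, 0.0771.
spectral radius ρ = 0.8352; 0.8352 < 1, so it converges for any x₀.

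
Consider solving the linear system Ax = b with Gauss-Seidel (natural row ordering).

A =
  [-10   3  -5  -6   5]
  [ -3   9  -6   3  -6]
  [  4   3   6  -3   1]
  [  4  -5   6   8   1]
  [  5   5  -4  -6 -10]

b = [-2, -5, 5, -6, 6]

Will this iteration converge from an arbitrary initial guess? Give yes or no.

no

Write A = D+L+U with D = diag(-10, 9, 6, 8, -10).
T_GS = -(D+L)⁻¹U: row 0 first, T[0,4] = -(5)/(-10) = +0.5000; later rows by forward substitution.
  T[0,:] = [+0.0000  +0.3000  -0.5000  -0.6000  +0.5000]
  T[1,:] = [+0.0000  +0.1000  +0.5000  -0.5333  +0.8333]
  T[2,:] = [+0.0000  -0.2500  +0.0833  +1.1667  -0.9167]
  T[3,:] = [+0.0000  +0.1000  +0.5000  -0.9083  +0.8333]
  T[4,:] = [+0.0000  +0.2400  -0.3333  -0.4883  +0.5333]
eigenvalue magnitudes: 1.1829, 0.8352, 0.1894, 0.0334, 0.0000.
spectral radius ρ = 1.1829; 1.1829 > 1, so it fails to converge.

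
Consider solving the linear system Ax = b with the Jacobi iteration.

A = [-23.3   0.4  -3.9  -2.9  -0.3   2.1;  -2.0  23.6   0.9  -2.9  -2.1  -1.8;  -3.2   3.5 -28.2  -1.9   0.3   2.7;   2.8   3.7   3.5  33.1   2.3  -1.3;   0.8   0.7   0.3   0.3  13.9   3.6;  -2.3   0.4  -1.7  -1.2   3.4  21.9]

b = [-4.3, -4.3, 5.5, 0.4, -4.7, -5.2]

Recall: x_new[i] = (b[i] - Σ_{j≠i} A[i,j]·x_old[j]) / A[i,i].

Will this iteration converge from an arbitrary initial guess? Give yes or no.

yes

Diagonal D = diag(-23.3, 23.6, -28.2, 33.1, 13.9, 21.9); L, U strict lower/upper.
Jacobi: T = -D⁻¹(L+U), T[5,3] = -(-1.2)/(21.9) = +0.0548; T[5,5] = 0.
  T[0,:] = [+0.0000, +0.0172, -0.1674, -0.1245, -0.0129, +0.0901]
  T[1,:] = [+0.0847, +0.0000, -0.0381, +0.1229, +0.0890, +0.0763]
  T[2,:] = [-0.1135, +0.1241, +0.0000, -0.0674, +0.0106, +0.0957]
  T[3,:] = [-0.0846, -0.1118, -0.1057, +0.0000, -0.0695, +0.0393]
  T[4,:] = [-0.0576, -0.0504, -0.0216, -0.0216, +0.0000, -0.2590]
  T[5,:] = [+0.1050, -0.0183, +0.0776, +0.0548, -0.1553, +0.0000]
|λ(T)| sorted: 0.2966, 0.2334, 0.1438, 0.1395, 0.1361, 0.1361.
ρ(T) = max|λ| = 0.2966; 0.2966 < 1 ⇒ converges.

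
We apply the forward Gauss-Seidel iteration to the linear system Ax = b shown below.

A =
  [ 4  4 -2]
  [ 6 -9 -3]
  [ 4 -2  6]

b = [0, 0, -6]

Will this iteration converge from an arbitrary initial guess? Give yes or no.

yes

A = D + L + U where D = diag(4, -9, 6).
T_GS = -(D+L)⁻¹U: row 0 first, T[0,1] = -(4)/(4) = -1.0000; later rows by forward substitution.
  T[0,:] = [+0.0000  -1.0000  +0.5000]
  T[1,:] = [+0.0000  -0.6667  +0.0000]
  T[2,:] = [+0.0000  +0.4444  -0.3333]
|eigenvalues of T|: 0.6667, 0.3333, 0.0000.
spectral radius ρ = 0.6667; 0.6667 < 1: convergent.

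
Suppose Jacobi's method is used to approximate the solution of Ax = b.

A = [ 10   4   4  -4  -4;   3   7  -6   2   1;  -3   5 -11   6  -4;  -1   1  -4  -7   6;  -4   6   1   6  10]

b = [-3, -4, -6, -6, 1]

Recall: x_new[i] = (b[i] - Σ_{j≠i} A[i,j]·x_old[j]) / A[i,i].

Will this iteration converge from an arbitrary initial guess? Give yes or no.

no

Diagonal D = diag(10, 7, -11, -7, 10); L, U strict lower/upper.
T_J = -D⁻¹(L+U): T[0,1] = -(4)/(10) = -0.4000; T[0,0] = 0.
  T[0,:] = [+0.0000  -0.4000  -0.4000  +0.4000  +0.4000]
  T[1,:] = [-0.4286  +0.0000  +0.8571  -0.2857  -0.1429]
  T[2,:] = [-0.2727  +0.4545  +0.0000  +0.5455  -0.3636]
  T[3,:] = [-0.1429  +0.1429  -0.5714  +0.0000  +0.8571]
  T[4,:] = [+0.4000  -0.6000  -0.1000  -0.6000  +0.0000]
|roots of det(T-λI)|: 1.1449, 0.9412, 0.9412, 0.4183, 0.1651.
ρ = 1.1449; 1.1449 > 1: divergent.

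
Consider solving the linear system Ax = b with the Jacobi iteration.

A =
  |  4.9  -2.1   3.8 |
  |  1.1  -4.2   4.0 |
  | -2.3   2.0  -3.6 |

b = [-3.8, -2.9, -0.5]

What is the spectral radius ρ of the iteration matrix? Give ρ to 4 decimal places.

1.2031

Diagonal D = diag(4.9, -4.2, -3.6); L, U strict lower/upper.
Jacobi: T = -D⁻¹(L+U), T[2,0] = -(-2.3)/(-3.6) = -0.6389; T[2,2] = 0.
  T[0,:] = [+0.0000, +0.4286, -0.7755]
  T[1,:] = [+0.2619, +0.0000, +0.9524]
  T[2,:] = [-0.6389, +0.5556, +0.0000]
|roots of det(T-λI)|: 1.2031, 0.8280, 0.3751.
spectral radius ρ = 1.2031; 1.2031 > 1, so it fails to converge.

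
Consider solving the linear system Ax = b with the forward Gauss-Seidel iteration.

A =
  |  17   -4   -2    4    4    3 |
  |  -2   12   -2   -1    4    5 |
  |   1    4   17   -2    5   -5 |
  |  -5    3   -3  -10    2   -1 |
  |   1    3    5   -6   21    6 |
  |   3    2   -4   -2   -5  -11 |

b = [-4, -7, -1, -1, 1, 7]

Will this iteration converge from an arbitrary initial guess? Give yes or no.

Write A = D+L+U with D = diag(17, 12, 17, -10, 21, -11).
GS T = -(D+L)⁻¹U: row 0 first, T[0,4] = -(4)/(17) = -0.2353; later rows by forward substitution.
  T[0,:] = [+0.0000 +0.2353 +0.1176 -0.2353 -0.2353 -0.1765]
  T[1,:] = [+0.0000 +0.0392 +0.1863 +0.0441 -0.3725 -0.4461]
  T[2,:] = [+0.0000 -0.0231 -0.0507 +0.1211 -0.1926 +0.4095]
  T[3,:] = [+0.0000 -0.0990 +0.0123 +0.0946 +0.2637 -0.2684]
  T[4,:] = [+0.0000 -0.0396 -0.0166 +0.0031 +0.1856 -0.3878]
  T[5,:] = [+0.0000 +0.1157 +0.0897 -0.1188 -0.1942 -0.0531]
eigenvalue magnitudes: 0.5011, 0.1948, 0.1948, 0.0674, 0.0561, 0.0000.
ρ(T) = max|λ| = 0.5011; 0.5011 < 1: convergent.

yes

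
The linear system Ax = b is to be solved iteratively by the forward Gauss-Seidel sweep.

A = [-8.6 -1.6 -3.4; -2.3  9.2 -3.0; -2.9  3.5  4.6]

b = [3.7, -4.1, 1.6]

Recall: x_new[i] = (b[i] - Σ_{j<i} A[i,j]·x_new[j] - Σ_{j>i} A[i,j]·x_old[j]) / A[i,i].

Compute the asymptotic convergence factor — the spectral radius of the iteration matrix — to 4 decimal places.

0.3634

Split A = D + L + U, D = diag(-8.6, 9.2, 4.6).
T_GS = -(D+L)⁻¹U: row 0 first, T[0,2] = -(-3.4)/(-8.6) = -0.3953; later rows by forward substitution.
  T[0,:] = [+0.0000 -0.1860 -0.3953]
  T[1,:] = [+0.0000 -0.0465 +0.2272]
  T[2,:] = [+0.0000 -0.0819 -0.4221]
eigenvalue magnitudes: 0.3634, 0.1052, 0.0000.
spectral radius ρ = 0.3634; 0.3634 < 1 ⇒ converges.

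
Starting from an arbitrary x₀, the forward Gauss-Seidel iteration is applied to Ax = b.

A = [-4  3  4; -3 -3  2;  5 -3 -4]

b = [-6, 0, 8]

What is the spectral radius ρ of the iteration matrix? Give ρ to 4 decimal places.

A = D + L + U where D = diag(-4, -3, -4).
GS T = -(D+L)⁻¹U: row 0 first, T[0,1] = -(3)/(-4) = +0.7500; later rows by forward substitution.
  T[0,:] = [+0.0000  +0.7500  +1.0000]
  T[1,:] = [+0.0000  -0.7500  -0.3333]
  T[2,:] = [+0.0000  +1.5000  +1.5000]
eigenvalue magnitudes: 1.2500, 0.5000, 0.0000.
spectral radius ρ = 1.2500; 1.2500 > 1: divergent.

1.2500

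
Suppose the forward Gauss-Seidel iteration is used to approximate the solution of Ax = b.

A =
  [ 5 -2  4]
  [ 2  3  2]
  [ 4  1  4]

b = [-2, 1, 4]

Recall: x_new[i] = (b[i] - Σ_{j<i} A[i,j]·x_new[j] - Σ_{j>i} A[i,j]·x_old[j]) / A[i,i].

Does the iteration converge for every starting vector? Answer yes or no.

Write A = D+L+U with D = diag(5, 3, 4).
Gauss-Seidel: T = -(D+L)⁻¹U, row 0 first, T[0,2] = -(4)/(5) = -0.8000; later rows by forward substitution.
  T[0,:] = [+0.0000 +0.4000 -0.8000]
  T[1,:] = [+0.0000 -0.2667 -0.1333]
  T[2,:] = [+0.0000 -0.3333 +0.8333]
eigenvalue magnitudes: 0.8724, 0.3057, 0.0000.
ρ = 0.8724; 0.8724 < 1 ⇒ converges.

yes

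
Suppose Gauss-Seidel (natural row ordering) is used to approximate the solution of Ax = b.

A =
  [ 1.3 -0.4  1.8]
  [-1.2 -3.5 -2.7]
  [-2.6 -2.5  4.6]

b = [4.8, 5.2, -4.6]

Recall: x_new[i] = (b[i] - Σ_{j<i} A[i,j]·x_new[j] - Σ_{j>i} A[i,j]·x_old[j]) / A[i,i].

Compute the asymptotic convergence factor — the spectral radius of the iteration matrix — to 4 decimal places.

A = D + L + U where D = diag(1.3, -3.5, 4.6).
T_GS = -(D+L)⁻¹U: row 0 first, T[0,2] = -(1.8)/(1.3) = -1.3846; later rows by forward substitution.
  T[0,:] = [+0.0000  +0.3077  -1.3846]
  T[1,:] = [+0.0000  -0.1055  -0.2967]
  T[2,:] = [+0.0000  +0.1166  -0.9439]
|λ(T)| sorted: 0.9003, 0.1490, 0.0000.
ρ = 0.9003; 0.9003 < 1 ⇒ converges.

0.9003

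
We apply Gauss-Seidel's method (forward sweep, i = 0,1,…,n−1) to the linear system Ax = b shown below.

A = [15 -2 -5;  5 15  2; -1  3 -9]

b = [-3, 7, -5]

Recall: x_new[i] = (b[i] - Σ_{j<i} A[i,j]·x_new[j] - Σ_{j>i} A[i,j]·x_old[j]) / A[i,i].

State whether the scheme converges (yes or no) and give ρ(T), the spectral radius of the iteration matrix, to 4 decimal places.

yes, ρ = 0.1743

A = D + L + U where D = diag(15, 15, -9).
T_GS = -(D+L)⁻¹U: row 0 first, T[0,2] = -(-5)/(15) = +0.3333; later rows by forward substitution.
  T[0,:] = [+0.0000  +0.1333  +0.3333]
  T[1,:] = [+0.0000  -0.0444  -0.2444]
  T[2,:] = [+0.0000  -0.0296  -0.1185]
moduli |λ_i(T)| = 0.1743, 0.0113, 0.0000.
spectral radius ρ = 0.1743; 0.1743 < 1, so it converges for any x₀.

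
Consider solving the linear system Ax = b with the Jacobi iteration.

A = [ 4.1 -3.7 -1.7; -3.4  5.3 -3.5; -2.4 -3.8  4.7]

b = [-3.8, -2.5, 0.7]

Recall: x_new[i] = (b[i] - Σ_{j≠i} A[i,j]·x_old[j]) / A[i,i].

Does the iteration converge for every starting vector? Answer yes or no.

no

A = D + L + U where D = diag(4.1, 5.3, 4.7).
T_J = -D⁻¹(L+U): T[0,2] = -(-1.7)/(4.1) = +0.4146; T[0,0] = 0.
  T[0,:] = [+0.0000 +0.9024 +0.4146]
  T[1,:] = [+0.6415 +0.0000 +0.6604]
  T[2,:] = [+0.5106 +0.8085 +0.0000]
|λ(T)| sorted: 1.3117, 0.8407, 0.4710.
ρ = 1.3117; 1.3117 > 1 ⇒ diverges.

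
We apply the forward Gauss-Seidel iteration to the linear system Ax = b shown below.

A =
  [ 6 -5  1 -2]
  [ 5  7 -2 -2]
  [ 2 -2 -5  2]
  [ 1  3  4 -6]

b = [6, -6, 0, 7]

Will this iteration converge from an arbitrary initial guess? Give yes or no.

A = D + L + U where D = diag(6, 7, -5, -6).
GS T = -(D+L)⁻¹U: row 0 first, T[0,1] = -(-5)/(6) = +0.8333; later rows by forward substitution.
  T[0,:] = [+0.0000 +0.8333 -0.1667 +0.3333]
  T[1,:] = [+0.0000 -0.5952 +0.4048 +0.0476]
  T[2,:] = [+0.0000 +0.5714 -0.2286 +0.5143]
  T[3,:] = [+0.0000 +0.2222 +0.0222 +0.4222]
|eigenvalues of T|: 0.8992, 0.5308, 0.0333, 0.0000.
ρ(T) = max|λ| = 0.8992; 0.8992 < 1 ⇒ converges.

yes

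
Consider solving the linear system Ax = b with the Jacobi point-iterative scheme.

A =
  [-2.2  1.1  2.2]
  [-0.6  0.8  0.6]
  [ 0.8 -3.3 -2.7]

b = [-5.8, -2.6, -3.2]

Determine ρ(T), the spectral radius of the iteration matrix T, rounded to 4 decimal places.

Split A = D + L + U, D = diag(-2.2, 0.8, -2.7).
T_J = -D⁻¹(L+U): T[0,1] = -(1.1)/(-2.2) = +0.5000; T[0,0] = 0.
  T[0,:] = [+0.0000, +0.5000, +1.0000]
  T[1,:] = [+0.7500, +0.0000, -0.7500]
  T[2,:] = [+0.2963, -1.2222, +0.0000]
eigenvalue magnitudes: 1.5067, 0.8259, 0.8259.
spectral radius ρ = 1.5067; 1.5067 > 1 ⇒ diverges.

1.5067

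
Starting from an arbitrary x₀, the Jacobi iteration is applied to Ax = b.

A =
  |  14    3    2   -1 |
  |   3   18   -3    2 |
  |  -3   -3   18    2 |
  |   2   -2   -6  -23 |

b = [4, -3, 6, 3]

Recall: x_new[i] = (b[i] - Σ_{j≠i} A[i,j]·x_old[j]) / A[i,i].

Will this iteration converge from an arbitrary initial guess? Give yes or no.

Diagonal D = diag(14, 18, 18, -23); L, U strict lower/upper.
T_J = -D⁻¹(L+U): T[2,0] = -(-3)/(18) = +0.1667; T[2,2] = 0.
  T[0,:] = [+0.0000  -0.2143  -0.1429  +0.0714]
  T[1,:] = [-0.1667  +0.0000  +0.1667  -0.1111]
  T[2,:] = [+0.1667  +0.1667  +0.0000  -0.1111]
  T[3,:] = [+0.0870  -0.0870  -0.2609  +0.0000]
|roots of det(T-λI)|: 0.3072, 0.1950, 0.1950, 0.0739.
ρ = 0.3072; 0.3072 < 1 ⇒ converges.

yes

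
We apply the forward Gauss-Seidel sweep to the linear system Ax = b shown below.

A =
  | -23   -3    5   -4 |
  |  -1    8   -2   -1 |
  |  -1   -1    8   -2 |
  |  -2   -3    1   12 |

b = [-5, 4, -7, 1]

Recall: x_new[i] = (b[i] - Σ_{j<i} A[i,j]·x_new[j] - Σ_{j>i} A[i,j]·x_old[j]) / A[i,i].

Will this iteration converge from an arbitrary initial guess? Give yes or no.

yes

Diagonal D = diag(-23, 8, 8, 12); L, U strict lower/upper.
GS T = -(D+L)⁻¹U: row 0 first, T[0,2] = -(5)/(-23) = +0.2174; later rows by forward substitution.
  T[0,:] = [+0.0000 -0.1304 +0.2174 -0.1739]
  T[1,:] = [+0.0000 -0.0163 +0.2772 +0.1033]
  T[2,:] = [+0.0000 -0.0183 +0.0618 +0.2412]
  T[3,:] = [+0.0000 -0.0243 +0.1004 -0.0233]
moduli |λ_i(T)| = 0.1549, 0.0936, 0.0936, 0.0000.
spectral radius ρ = 0.1549; 0.1549 < 1, so it converges for any x₀.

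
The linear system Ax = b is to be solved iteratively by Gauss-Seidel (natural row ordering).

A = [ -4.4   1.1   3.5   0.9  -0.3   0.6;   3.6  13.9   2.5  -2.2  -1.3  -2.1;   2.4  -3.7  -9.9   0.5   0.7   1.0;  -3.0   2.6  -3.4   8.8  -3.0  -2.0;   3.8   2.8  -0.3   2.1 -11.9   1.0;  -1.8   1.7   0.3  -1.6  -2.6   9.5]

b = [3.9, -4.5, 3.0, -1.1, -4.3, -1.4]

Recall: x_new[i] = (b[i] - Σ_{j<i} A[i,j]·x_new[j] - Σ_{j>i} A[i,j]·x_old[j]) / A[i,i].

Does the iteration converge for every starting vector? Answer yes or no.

Diagonal D = diag(-4.4, 13.9, -9.9, 8.8, -11.9, 9.5); L, U strict lower/upper.
GS T = -(D+L)⁻¹U: row 0 first, T[0,2] = -(3.5)/(-4.4) = +0.7955; later rows by forward substitution.
  T[0,:] = [+0.0000, +0.2500, +0.7955, +0.2045, -0.0682, +0.1364]
  T[1,:] = [+0.0000, -0.0647, -0.3859, +0.1053, +0.1112, +0.1158]
  T[2,:] = [+0.0000, +0.0848, +0.3371, +0.0607, +0.0126, +0.0908]
  T[3,:] = [+0.0000, +0.1371, +0.5154, +0.0621, +0.2897, +0.2746]
  T[4,:] = [+0.0000, +0.0867, +0.2457, +0.0995, +0.0552, +0.2010]
  T[5,:] = [+0.0000, +0.1031, +0.3632, +0.0557, +0.0307, +0.1035]
moduli |λ_i(T)| = 0.6033, 0.1112, 0.0600, 0.0553, 0.0553, 0.0000.
spectral radius ρ = 0.6033; 0.6033 < 1 ⇒ converges.

yes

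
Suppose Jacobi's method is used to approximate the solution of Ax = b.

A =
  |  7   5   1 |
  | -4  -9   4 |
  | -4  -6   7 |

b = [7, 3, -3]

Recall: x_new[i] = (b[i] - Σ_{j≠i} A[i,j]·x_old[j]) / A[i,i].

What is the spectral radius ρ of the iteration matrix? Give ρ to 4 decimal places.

0.8731

Let D = diag(7, -9, 7); L, U the strict triangles.
T_J = -D⁻¹(L+U): T[2,0] = -(-4)/(7) = +0.5714; T[2,2] = 0.
  T[0,:] = [+0.0000 -0.7143 -0.1429]
  T[1,:] = [-0.4444 +0.0000 +0.4444]
  T[2,:] = [+0.5714 +0.8571 +0.0000]
|roots of det(T-λI)|: 0.8731, 0.6489, 0.2241.
ρ(T) = max|λ| = 0.8731; 0.8731 < 1: convergent.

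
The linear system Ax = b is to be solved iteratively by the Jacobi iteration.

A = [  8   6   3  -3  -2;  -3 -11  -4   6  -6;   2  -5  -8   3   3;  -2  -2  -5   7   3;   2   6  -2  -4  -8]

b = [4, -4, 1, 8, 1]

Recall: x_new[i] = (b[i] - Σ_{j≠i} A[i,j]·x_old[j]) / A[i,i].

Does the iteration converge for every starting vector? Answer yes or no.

Diagonal D = diag(8, -11, -8, 7, -8); L, U strict lower/upper.
Jacobi: T = -D⁻¹(L+U), T[4,1] = -(6)/(-8) = +0.7500; T[4,4] = 0.
  T[0,:] = [+0.0000  -0.7500  -0.3750  +0.3750  +0.2500]
  T[1,:] = [-0.2727  +0.0000  -0.3636  +0.5455  -0.5455]
  T[2,:] = [+0.2500  -0.6250  +0.0000  +0.3750  +0.3750]
  T[3,:] = [+0.2857  +0.2857  +0.7143  +0.0000  -0.4286]
  T[4,:] = [+0.2500  +0.7500  -0.2500  -0.5000  +0.0000]
moduli |λ_i(T)| = 1.2047, 0.8136, 0.8136, 0.2578, 0.2578.
spectral radius ρ = 1.2047; 1.2047 > 1: divergent.

no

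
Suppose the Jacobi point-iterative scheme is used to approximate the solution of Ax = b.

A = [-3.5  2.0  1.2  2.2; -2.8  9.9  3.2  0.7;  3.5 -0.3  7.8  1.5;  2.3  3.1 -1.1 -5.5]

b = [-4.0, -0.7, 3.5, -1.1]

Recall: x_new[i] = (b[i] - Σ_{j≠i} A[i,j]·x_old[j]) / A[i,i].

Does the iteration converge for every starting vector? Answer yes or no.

Write A = D+L+U with D = diag(-3.5, 9.9, 7.8, -5.5).
Jacobi T = -D⁻¹(L+U): T[2,1] = -(-0.3)/(7.8) = +0.0385; T[2,2] = 0.
  T[0,:] = [+0.0000  +0.5714  +0.3429  +0.6286]
  T[1,:] = [+0.2828  +0.0000  -0.3232  -0.0707]
  T[2,:] = [-0.4487  +0.0385  +0.0000  -0.1923]
  T[3,:] = [+0.4182  +0.5636  -0.2000  +0.0000]
|roots of det(T-λI)|: 0.7879, 0.4893, 0.4893, 0.2188.
spectral radius ρ = 0.7879; 0.7879 < 1 ⇒ converges.

yes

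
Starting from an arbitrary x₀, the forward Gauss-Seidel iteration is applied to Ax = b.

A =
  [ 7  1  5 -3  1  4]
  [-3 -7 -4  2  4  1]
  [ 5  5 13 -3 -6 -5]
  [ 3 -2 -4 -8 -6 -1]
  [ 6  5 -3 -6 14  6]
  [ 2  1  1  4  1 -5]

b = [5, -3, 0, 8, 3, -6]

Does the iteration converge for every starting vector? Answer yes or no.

no

Write A = D+L+U with D = diag(7, -7, 13, -8, 14, -5).
GS T = -(D+L)⁻¹U: row 0 first, T[0,2] = -(5)/(7) = -0.7143; later rows by forward substitution.
  T[0,:] = [+0.0000, -0.1429, -0.7143, +0.4286, -0.1429, -0.5714]
  T[1,:] = [+0.0000, +0.0612, -0.2653, +0.1020, +0.6327, +0.3878]
  T[2,:] = [+0.0000, +0.0314, +0.3768, +0.0267, +0.2732, +0.4553]
  T[3,:] = [+0.0000, -0.0846, -0.3899, +0.1219, -1.0983, -0.6639]
  T[4,:] = [+0.0000, +0.0098, +0.3145, -0.1622, -0.5769, -0.5091]
  T[5,:] = [+0.0000, -0.1043, -0.5125, +0.2622, -0.8700, -0.6929]
|λ(T)| sorted: 1.1967, 0.4345, 0.4345, 0.1749, 0.0613, 0.0000.
ρ = 1.1967; 1.1967 > 1, so it fails to converge.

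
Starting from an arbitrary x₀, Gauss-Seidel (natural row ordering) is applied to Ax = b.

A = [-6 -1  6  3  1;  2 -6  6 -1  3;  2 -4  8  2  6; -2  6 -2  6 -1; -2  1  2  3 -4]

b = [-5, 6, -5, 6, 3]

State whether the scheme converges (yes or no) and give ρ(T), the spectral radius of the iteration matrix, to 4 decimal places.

no, ρ = 1.2427

Split A = D + L + U, D = diag(-6, -6, 8, 6, -4).
T_GS = -(D+L)⁻¹U: row 0 first, T[0,1] = -(-1)/(-6) = -0.1667; later rows by forward substitution.
  T[0,:] = [+0.0000  -0.1667  +1.0000  +0.5000  +0.1667]
  T[1,:] = [+0.0000  -0.0556  +1.3333  +0.0000  +0.5556]
  T[2,:] = [+0.0000  +0.0139  +0.4167  -0.3750  -0.5139]
  T[3,:] = [+0.0000  +0.0046  -0.8611  +0.0417  -0.5046]
  T[4,:] = [+0.0000  +0.0799  -0.6042  -0.4062  -0.5799]
moduli |λ_i(T)| = 1.2427, 0.8480, 0.2318, 0.0142, 0.0000.
ρ(T) = max|λ| = 1.2427; 1.2427 > 1: divergent.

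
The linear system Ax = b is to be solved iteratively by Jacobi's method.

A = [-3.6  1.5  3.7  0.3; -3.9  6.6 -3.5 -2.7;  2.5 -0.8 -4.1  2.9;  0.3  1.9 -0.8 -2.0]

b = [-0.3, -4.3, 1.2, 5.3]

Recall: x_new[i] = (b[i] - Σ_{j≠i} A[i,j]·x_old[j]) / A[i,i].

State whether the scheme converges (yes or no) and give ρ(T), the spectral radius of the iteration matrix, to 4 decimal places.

Diagonal D = diag(-3.6, 6.6, -4.1, -2); L, U strict lower/upper.
Jacobi: T = -D⁻¹(L+U), T[1,0] = -(-3.9)/(6.6) = +0.5909; T[1,1] = 0.
  T[0,:] = [+0.0000  +0.4167  +1.0278  +0.0833]
  T[1,:] = [+0.5909  +0.0000  +0.5303  +0.4091]
  T[2,:] = [+0.6098  -0.1951  +0.0000  +0.7073]
  T[3,:] = [+0.1500  +0.9500  -0.4000  +0.0000]
|eigenvalues of T|: 1.2266, 0.7425, 0.5074, 0.5074.
ρ(T) = max|λ| = 1.2266; 1.2266 > 1 ⇒ diverges.

no, ρ = 1.2266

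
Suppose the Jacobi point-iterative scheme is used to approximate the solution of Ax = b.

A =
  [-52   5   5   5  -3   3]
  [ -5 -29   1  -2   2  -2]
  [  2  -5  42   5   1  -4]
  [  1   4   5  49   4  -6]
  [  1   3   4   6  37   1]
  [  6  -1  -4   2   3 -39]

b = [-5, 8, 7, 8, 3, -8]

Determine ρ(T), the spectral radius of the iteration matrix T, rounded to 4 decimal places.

A = D + L + U where D = diag(-52, -29, 42, 49, 37, -39).
Jacobi: T = -D⁻¹(L+U), T[2,3] = -(5)/(42) = -0.1190; T[2,2] = 0.
  T[0,:] = [+0.0000, +0.0962, +0.0962, +0.0962, -0.0577, +0.0577]
  T[1,:] = [-0.1724, +0.0000, +0.0345, -0.0690, +0.0690, -0.0690]
  T[2,:] = [-0.0476, +0.1190, +0.0000, -0.1190, -0.0238, +0.0952]
  T[3,:] = [-0.0204, -0.0816, -0.1020, +0.0000, -0.0816, +0.1224]
  T[4,:] = [-0.0270, -0.0811, -0.1081, -0.1622, +0.0000, -0.0270]
  T[5,:] = [+0.1538, -0.0256, -0.1026, +0.0513, +0.0769, +0.0000]
|eigenvalues of T|: 0.2168, 0.1608, 0.1484, 0.1484, 0.0484, 0.0484.
ρ = 0.2168; 0.2168 < 1, so it converges for any x₀.

0.2168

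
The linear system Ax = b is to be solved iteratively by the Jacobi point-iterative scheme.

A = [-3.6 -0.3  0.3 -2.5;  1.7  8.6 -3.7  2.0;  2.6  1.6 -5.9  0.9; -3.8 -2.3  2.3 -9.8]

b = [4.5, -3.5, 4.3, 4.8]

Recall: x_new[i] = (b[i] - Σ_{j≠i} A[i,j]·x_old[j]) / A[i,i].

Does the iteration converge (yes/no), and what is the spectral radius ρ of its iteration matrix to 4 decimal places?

Diagonal D = diag(-3.6, 8.6, -5.9, -9.8); L, U strict lower/upper.
Jacobi T = -D⁻¹(L+U): T[1,2] = -(-3.7)/(8.6) = +0.4302; T[1,1] = 0.
  T[0,:] = [+0.0000  -0.0833  +0.0833  -0.6944]
  T[1,:] = [-0.1977  +0.0000  +0.4302  -0.2326]
  T[2,:] = [+0.4407  +0.2712  +0.0000  +0.1525]
  T[3,:] = [-0.3878  -0.2347  +0.2347  +0.0000]
eigenvalue magnitudes: 0.8604, 0.4905, 0.2547, 0.1151.
ρ = 0.8604; 0.8604 < 1: convergent.

yes, ρ = 0.8604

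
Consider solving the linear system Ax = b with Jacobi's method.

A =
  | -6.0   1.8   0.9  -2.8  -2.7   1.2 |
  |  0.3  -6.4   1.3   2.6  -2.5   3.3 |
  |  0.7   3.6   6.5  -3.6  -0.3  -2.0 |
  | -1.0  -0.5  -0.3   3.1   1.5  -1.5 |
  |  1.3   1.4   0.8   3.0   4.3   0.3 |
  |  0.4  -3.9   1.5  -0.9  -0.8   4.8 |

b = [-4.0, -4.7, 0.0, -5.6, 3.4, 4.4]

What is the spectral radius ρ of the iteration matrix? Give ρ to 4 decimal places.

Write A = D+L+U with D = diag(-6, -6.4, 6.5, 3.1, 4.3, 4.8).
Jacobi T = -D⁻¹(L+U): T[0,1] = -(1.8)/(-6) = +0.3000; T[0,0] = 0.
  T[0,:] = [+0.0000, +0.3000, +0.1500, -0.4667, -0.4500, +0.2000]
  T[1,:] = [+0.0469, +0.0000, +0.2031, +0.4062, -0.3906, +0.5156]
  T[2,:] = [-0.1077, -0.5538, +0.0000, +0.5538, +0.0462, +0.3077]
  T[3,:] = [+0.3226, +0.1613, +0.0968, +0.0000, -0.4839, +0.4839]
  T[4,:] = [-0.3023, -0.3256, -0.1860, -0.6977, +0.0000, -0.0698]
  T[5,:] = [-0.0833, +0.8125, -0.3125, +0.1875, +0.1667, +0.0000]
|roots of det(T-λI)|: 1.1577, 0.8003, 0.4833, 0.4833, 0.0500, 0.0500.
ρ(T) = max|λ| = 1.1577; 1.1577 > 1, so it fails to converge.

1.1577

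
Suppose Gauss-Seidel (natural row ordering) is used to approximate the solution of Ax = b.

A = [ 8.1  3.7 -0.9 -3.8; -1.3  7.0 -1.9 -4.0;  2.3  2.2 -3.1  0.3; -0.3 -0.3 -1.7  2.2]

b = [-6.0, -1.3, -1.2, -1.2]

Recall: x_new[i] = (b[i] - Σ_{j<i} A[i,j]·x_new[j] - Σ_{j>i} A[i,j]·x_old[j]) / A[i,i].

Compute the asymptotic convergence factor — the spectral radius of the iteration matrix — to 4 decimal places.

0.6542

Write A = D+L+U with D = diag(8.1, 7, -3.1, 2.2).
T_GS = -(D+L)⁻¹U: row 0 first, T[0,2] = -(-0.9)/(8.1) = +0.1111; later rows by forward substitution.
  T[0,:] = [+0.0000 -0.4568 +0.1111 +0.4691]
  T[1,:] = [+0.0000 -0.0848 +0.2921 +0.6586]
  T[2,:] = [+0.0000 -0.3991 +0.2897 +0.9122]
  T[3,:] = [+0.0000 -0.3823 +0.2788 +0.8587]
moduli |λ_i(T)| = 0.6542, 0.4154, 0.0060, 0.0000.
ρ(T) = max|λ| = 0.6542; 0.6542 < 1: convergent.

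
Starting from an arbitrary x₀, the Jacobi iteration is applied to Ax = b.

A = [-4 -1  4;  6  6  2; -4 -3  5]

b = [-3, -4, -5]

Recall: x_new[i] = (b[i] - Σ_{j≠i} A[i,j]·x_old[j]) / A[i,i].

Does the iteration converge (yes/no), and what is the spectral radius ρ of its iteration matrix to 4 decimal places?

Split A = D + L + U, D = diag(-4, 6, 5).
Jacobi: T = -D⁻¹(L+U), T[0,2] = -(4)/(-4) = +1.0000; T[0,0] = 0.
  T[0,:] = [+0.0000 -0.2500 +1.0000]
  T[1,:] = [-1.0000 +0.0000 -0.3333]
  T[2,:] = [+0.8000 +0.6000 +0.0000]
|λ(T)| sorted: 1.1468, 0.6820, 0.6820.
spectral radius ρ = 1.1468; 1.1468 > 1: divergent.

no, ρ = 1.1468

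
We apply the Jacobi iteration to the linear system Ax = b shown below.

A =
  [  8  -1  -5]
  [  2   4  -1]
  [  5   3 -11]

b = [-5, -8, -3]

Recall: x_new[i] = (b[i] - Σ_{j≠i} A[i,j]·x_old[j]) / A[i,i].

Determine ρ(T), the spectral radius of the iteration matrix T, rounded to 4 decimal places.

0.6339

Write A = D+L+U with D = diag(8, 4, -11).
Jacobi T = -D⁻¹(L+U): T[1,0] = -(2)/(4) = -0.5000; T[1,1] = 0.
  T[0,:] = [+0.0000  +0.1250  +0.6250]
  T[1,:] = [-0.5000  +0.0000  +0.2500]
  T[2,:] = [+0.4545  +0.2727  +0.0000]
|λ(T)| sorted: 0.6339, 0.3347, 0.3347.
ρ = 0.6339; 0.6339 < 1, so it converges for any x₀.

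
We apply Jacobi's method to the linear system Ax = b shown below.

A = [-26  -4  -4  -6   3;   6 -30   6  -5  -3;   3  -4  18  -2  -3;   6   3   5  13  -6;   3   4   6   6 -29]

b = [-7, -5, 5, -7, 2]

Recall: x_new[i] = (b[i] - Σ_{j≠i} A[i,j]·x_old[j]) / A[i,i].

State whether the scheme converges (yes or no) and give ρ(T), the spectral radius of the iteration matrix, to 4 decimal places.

yes, ρ = 0.5474

Split A = D + L + U, D = diag(-26, -30, 18, 13, -29).
T_J = -D⁻¹(L+U): T[4,3] = -(6)/(-29) = +0.2069; T[4,4] = 0.
  T[0,:] = [+0.0000 -0.1538 -0.1538 -0.2308 +0.1154]
  T[1,:] = [+0.2000 +0.0000 +0.2000 -0.1667 -0.1000]
  T[2,:] = [-0.1667 +0.2222 +0.0000 +0.1111 +0.1667]
  T[3,:] = [-0.4615 -0.2308 -0.3846 +0.0000 +0.4615]
  T[4,:] = [+0.1034 +0.1379 +0.2069 +0.2069 +0.0000]
eigenvalue magnitudes: 0.5474, 0.3765, 0.2491, 0.1673, 0.0891.
ρ(T) = max|λ| = 0.5474; 0.5474 < 1: convergent.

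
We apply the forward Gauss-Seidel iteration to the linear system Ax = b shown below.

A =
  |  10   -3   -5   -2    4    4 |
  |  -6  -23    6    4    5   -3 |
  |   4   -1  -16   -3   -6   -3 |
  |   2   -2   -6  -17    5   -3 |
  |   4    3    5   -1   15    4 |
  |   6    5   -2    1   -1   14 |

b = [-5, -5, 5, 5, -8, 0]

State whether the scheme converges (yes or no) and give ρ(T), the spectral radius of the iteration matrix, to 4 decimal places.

Write A = D+L+U with D = diag(10, -23, -16, -17, 15, 14).
T_GS = -(D+L)⁻¹U: row 0 first, T[0,5] = -(4)/(10) = -0.4000; later rows by forward substitution.
  T[0,:] = [+0.0000  +0.3000  +0.5000  +0.2000  -0.4000  -0.4000]
  T[1,:] = [+0.0000  -0.0783  +0.1304  +0.1217  +0.3217  -0.0261]
  T[2,:] = [+0.0000  +0.0799  +0.1168  -0.1451  -0.4951  -0.2859]
  T[3,:] = [+0.0000  +0.0163  +0.0022  +0.0604  +0.3840  -0.1196]
  T[4,:] = [+0.0000  -0.0899  -0.1982  -0.0253  +0.2330  -0.0675]
  T[5,:] = [+0.0000  -0.0968  -0.2585  -0.1560  -0.0250  +0.1436]
moduli |λ_i(T)| = 0.5373, 0.3219, 0.1845, 0.1243, 0.1243, 0.0000.
spectral radius ρ = 0.5373; 0.5373 < 1 ⇒ converges.

yes, ρ = 0.5373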